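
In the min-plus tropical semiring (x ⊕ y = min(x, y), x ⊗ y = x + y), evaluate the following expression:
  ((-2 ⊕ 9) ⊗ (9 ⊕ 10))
((-2 ⊕ 9) ⊗ (9 ⊕ 10)) = 7

Expand innermost to outermost. Recall ⊕ takes the minimum of its arguments and ⊗ takes their sum. Working out the expression ((-2 ⊕ 9) ⊗ (9 ⊕ 10)) gives 7.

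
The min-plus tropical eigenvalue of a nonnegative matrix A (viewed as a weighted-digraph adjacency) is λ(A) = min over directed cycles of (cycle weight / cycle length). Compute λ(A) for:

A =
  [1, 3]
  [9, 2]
λ(A) = 1

Enumerate directed cycles and compute their means (weight / length). Sample:
  cycle 0 → 0: weight = 1, length = 1, mean = 1/1 ≈ 1.000
  cycle 1 → 1: weight = 2, length = 1, mean = 2/1 ≈ 2.000
  cycle 0 → 1 → 0: weight = 12, length = 2, mean = 12/2 ≈ 6.000
  cycle 1 → 0 → 1: weight = 12, length = 2, mean = 12/2 ≈ 6.000
Minimum mean = 1.000, attained e.g. along the cycle 0 → 0 with weight 1 and length 1. So λ(A) = 1/1 = 1.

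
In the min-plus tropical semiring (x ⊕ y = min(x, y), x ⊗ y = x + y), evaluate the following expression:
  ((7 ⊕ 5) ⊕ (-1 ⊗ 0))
((7 ⊕ 5) ⊕ (-1 ⊗ 0)) = -1

Expand innermost to outermost. Recall ⊕ takes the minimum of its arguments and ⊗ takes their sum. Working out the expression ((7 ⊕ 5) ⊕ (-1 ⊗ 0)) gives -1.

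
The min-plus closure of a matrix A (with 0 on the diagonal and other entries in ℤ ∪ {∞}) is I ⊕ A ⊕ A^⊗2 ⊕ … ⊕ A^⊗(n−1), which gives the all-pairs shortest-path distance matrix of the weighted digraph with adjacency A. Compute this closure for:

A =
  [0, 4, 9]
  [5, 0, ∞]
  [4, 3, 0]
Closure =
  [0, 4, 9]
  [5, 0, 14]
  [4, 3, 0]

This is the Floyd-Warshall all-pairs shortest-path computation. For each intermediate vertex k = 0, 1, …, 2, update dist[i][j] ← min(dist[i][j], dist[i][k] + dist[k][j]). The final matrix gives, for each (i, j), the minimum total weight of any directed path from i to j (possibly empty when i = j).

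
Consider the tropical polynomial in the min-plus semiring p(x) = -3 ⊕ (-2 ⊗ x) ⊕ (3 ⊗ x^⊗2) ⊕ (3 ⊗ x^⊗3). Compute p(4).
p(4) = -3

A tropical monomial a ⊗ x^⊗i evaluates to a + i · x. Evaluating each term at x = 4:
  Term 0 contributes -3 + 0 · 4 = -3
  Term 1 contributes -2 + 1 · 4 = 2
  Term 2 contributes 3 + 2 · 4 = 11
  Term 3 contributes 3 + 3 · 4 = 15
p(4) = ⊕ of these = min[-3, 2, 11, 15] = -3.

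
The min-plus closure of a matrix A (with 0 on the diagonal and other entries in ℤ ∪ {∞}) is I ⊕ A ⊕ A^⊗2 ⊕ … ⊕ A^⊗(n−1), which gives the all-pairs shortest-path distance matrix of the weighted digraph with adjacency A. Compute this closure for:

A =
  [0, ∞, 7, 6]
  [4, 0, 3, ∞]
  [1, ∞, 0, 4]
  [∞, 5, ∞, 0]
Closure =
  [0, 11, 7, 6]
  [4, 0, 3, 7]
  [1, 9, 0, 4]
  [9, 5, 8, 0]

This is the Floyd-Warshall all-pairs shortest-path computation. For each intermediate vertex k = 0, 1, …, 3, update dist[i][j] ← min(dist[i][j], dist[i][k] + dist[k][j]). The final matrix gives, for each (i, j), the minimum total weight of any directed path from i to j (possibly empty when i = j).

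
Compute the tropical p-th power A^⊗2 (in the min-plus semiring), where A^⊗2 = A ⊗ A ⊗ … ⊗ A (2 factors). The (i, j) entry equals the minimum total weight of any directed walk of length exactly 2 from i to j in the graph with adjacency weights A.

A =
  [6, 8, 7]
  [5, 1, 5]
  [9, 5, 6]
A^⊗2 =
  [12, 9, 13]
  [6, 2, 6]
  [10, 6, 10]

Each entry (A^⊗2)_ij equals the minimum over all length-2 walks i = v_0 → v_1 → … → v_2 = j of Σ_t A[v_t][v_{t+1}]. For example, for (i, j) = (0, 2) we minimise over 3 possible intermediate vertex sequences; the minimum is 13, attained along the walk 0 → 0 → 2.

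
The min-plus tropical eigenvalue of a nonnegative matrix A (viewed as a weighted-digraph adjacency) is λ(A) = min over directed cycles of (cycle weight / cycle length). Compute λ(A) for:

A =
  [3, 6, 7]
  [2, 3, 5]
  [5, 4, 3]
λ(A) = 3

Enumerate directed cycles and compute their means (weight / length). Sample:
  cycle 0 → 0: weight = 3, length = 1, mean = 3/1 ≈ 3.000
  cycle 1 → 1: weight = 3, length = 1, mean = 3/1 ≈ 3.000
  cycle 2 → 2: weight = 3, length = 1, mean = 3/1 ≈ 3.000
  cycle 0 → 1 → 0: weight = 8, length = 2, mean = 8/2 ≈ 4.000
  cycle 0 → 2 → 0: weight = 12, length = 2, mean = 12/2 ≈ 6.000
  cycle 1 → 0 → 1: weight = 8, length = 2, mean = 8/2 ≈ 4.000
Minimum mean = 3.000, attained e.g. along the cycle 0 → 0 with weight 3 and length 1. So λ(A) = 3/1 = 3.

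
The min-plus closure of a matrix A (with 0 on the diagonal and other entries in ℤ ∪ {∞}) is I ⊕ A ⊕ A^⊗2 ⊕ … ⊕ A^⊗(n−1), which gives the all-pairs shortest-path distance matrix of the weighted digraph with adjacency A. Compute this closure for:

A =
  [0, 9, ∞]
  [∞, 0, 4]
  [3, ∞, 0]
Closure =
  [0, 9, 13]
  [7, 0, 4]
  [3, 12, 0]

This is the Floyd-Warshall all-pairs shortest-path computation. For each intermediate vertex k = 0, 1, …, 2, update dist[i][j] ← min(dist[i][j], dist[i][k] + dist[k][j]). The final matrix gives, for each (i, j), the minimum total weight of any directed path from i to j (possibly empty when i = j).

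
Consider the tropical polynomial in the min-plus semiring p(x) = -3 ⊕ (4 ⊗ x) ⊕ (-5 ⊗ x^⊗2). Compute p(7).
p(7) = -3

A tropical monomial a ⊗ x^⊗i evaluates to a + i · x. Evaluating each term at x = 7:
  Term 0 contributes -3 + 0 · 7 = -3
  Term 1 contributes 4 + 1 · 7 = 11
  Term 2 contributes -5 + 2 · 7 = 9
p(7) = ⊕ of these = min[-3, 11, 9] = -3.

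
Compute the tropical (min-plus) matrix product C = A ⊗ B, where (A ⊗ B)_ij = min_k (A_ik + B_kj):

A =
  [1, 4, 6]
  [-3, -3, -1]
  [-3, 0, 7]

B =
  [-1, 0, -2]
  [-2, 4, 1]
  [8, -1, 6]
A ⊗ B =
  [0, 1, -1]
  [-5, -3, -5]
  [-4, -3, -5]

Apply the min-plus product entry-by-entry:
  C[0][0] = min over k of (A[0][0] + B[0][0] = 1 + -1 = 0, A[0][1] + B[1][0] = 4 + -2 = 2, A[0][2] + B[2][0] = 6 + 8 = 14) = 0 (attained at k = 0)
  C[0][1] = min over k of (A[0][0] + B[0][1] = 1 + 0 = 1, A[0][1] + B[1][1] = 4 + 4 = 8, A[0][2] + B[2][1] = 6 + -1 = 5) = 1 (attained at k = 0)
  C[0][2] = min over k of (A[0][0] + B[0][2] = 1 + -2 = -1, A[0][1] + B[1][2] = 4 + 1 = 5, A[0][2] + B[2][2] = 6 + 6 = 12) = -1 (attained at k = 0)
  C[1][0] = min over k of (A[1][0] + B[0][0] = -3 + -1 = -4, A[1][1] + B[1][0] = -3 + -2 = -5, A[1][2] + B[2][0] = -1 + 8 = 7) = -5 (attained at k = 1)
  C[1][1] = min over k of (A[1][0] + B[0][1] = -3 + 0 = -3, A[1][1] + B[1][1] = -3 + 4 = 1, A[1][2] + B[2][1] = -1 + -1 = -2) = -3 (attained at k = 0)
  C[1][2] = min over k of (A[1][0] + B[0][2] = -3 + -2 = -5, A[1][1] + B[1][2] = -3 + 1 = -2, A[1][2] + B[2][2] = -1 + 6 = 5) = -5 (attained at k = 0)
  C[2][0] = min over k of (A[2][0] + B[0][0] = -3 + -1 = -4, A[2][1] + B[1][0] = 0 + -2 = -2, A[2][2] + B[2][0] = 7 + 8 = 15) = -4 (attained at k = 0)
  C[2][1] = min over k of (A[2][0] + B[0][1] = -3 + 0 = -3, A[2][1] + B[1][1] = 0 + 4 = 4, A[2][2] + B[2][1] = 7 + -1 = 6) = -3 (attained at k = 0)
  C[2][2] = min over k of (A[2][0] + B[0][2] = -3 + -2 = -5, A[2][1] + B[1][2] = 0 + 1 = 1, A[2][2] + B[2][2] = 7 + 6 = 13) = -5 (attained at k = 0)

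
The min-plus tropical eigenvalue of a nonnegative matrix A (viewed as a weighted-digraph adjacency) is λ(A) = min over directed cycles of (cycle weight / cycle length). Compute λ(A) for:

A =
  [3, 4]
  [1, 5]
λ(A) = 5/2

Enumerate directed cycles and compute their means (weight / length). Sample:
  cycle 0 → 0: weight = 3, length = 1, mean = 3/1 ≈ 3.000
  cycle 1 → 1: weight = 5, length = 1, mean = 5/1 ≈ 5.000
  cycle 0 → 1 → 0: weight = 5, length = 2, mean = 5/2 ≈ 2.500
  cycle 1 → 0 → 1: weight = 5, length = 2, mean = 5/2 ≈ 2.500
Minimum mean = 2.500, attained e.g. along the cycle 0 → 1 → 0 with weight 5 and length 2. So λ(A) = 5/2 = 5/2.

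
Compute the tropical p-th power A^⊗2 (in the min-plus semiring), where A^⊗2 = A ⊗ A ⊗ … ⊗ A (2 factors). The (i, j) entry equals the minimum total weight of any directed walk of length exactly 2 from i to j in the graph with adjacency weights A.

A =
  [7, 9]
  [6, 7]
A^⊗2 =
  [14, 16]
  [13, 14]

Each entry (A^⊗2)_ij equals the minimum over all length-2 walks i = v_0 → v_1 → … → v_2 = j of Σ_t A[v_t][v_{t+1}]. For example, for (i, j) = (0, 1) we minimise over 2 possible intermediate vertex sequences; the minimum is 16, attained along the walk 0 → 0 → 1.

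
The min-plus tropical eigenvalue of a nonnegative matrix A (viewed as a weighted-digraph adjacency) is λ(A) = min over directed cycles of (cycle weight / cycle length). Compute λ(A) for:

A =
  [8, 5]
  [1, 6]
λ(A) = 3

Enumerate directed cycles and compute their means (weight / length). Sample:
  cycle 0 → 0: weight = 8, length = 1, mean = 8/1 ≈ 8.000
  cycle 1 → 1: weight = 6, length = 1, mean = 6/1 ≈ 6.000
  cycle 0 → 1 → 0: weight = 6, length = 2, mean = 6/2 ≈ 3.000
  cycle 1 → 0 → 1: weight = 6, length = 2, mean = 6/2 ≈ 3.000
Minimum mean = 3.000, attained e.g. along the cycle 0 → 1 → 0 with weight 6 and length 2. So λ(A) = 6/2 = 3.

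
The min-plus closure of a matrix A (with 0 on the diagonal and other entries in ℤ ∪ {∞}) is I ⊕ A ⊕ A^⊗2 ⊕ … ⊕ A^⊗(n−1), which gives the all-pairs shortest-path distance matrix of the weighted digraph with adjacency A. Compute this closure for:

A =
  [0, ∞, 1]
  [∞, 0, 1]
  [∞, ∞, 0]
Closure =
  [0, ∞, 1]
  [∞, 0, 1]
  [∞, ∞, 0]

This is the Floyd-Warshall all-pairs shortest-path computation. For each intermediate vertex k = 0, 1, …, 2, update dist[i][j] ← min(dist[i][j], dist[i][k] + dist[k][j]). The final matrix gives, for each (i, j), the minimum total weight of any directed path from i to j (possibly empty when i = j).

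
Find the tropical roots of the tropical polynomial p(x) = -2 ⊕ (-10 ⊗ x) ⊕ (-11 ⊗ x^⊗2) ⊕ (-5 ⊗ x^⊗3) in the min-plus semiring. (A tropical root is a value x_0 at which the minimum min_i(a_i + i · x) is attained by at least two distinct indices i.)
Roots: {-6, 1, 8}

Each tropical root is a break point of the lower envelope of the lines y = a_i + i · x (there are 4 lines, with slopes 0, 1, ..., 3). Only the lines that attain the minimum somewhere contribute to roots; other lines are dominated. Here the surviving (envelope) indices are i = 3, i = 2, i = 1, i = 0.
Intersections between consecutive envelope lines give the roots: for adjacent envelope indices i < j the intersection is x = (a_i − a_j) / (j − i). Reading off the sorted break points: {-6, 1, 8}.
Verification: at each break x_0, at least two indices attain the minimum of min_i(a_i + i · x_0).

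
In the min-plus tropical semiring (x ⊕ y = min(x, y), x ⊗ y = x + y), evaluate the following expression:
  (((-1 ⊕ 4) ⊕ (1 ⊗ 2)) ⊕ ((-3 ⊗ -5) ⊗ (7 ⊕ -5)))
(((-1 ⊕ 4) ⊕ (1 ⊗ 2)) ⊕ ((-3 ⊗ -5) ⊗ (7 ⊕ -5))) = -13

Expand innermost to outermost. Recall ⊕ takes the minimum of its arguments and ⊗ takes their sum. Working out the expression (((-1 ⊕ 4) ⊕ (1 ⊗ 2)) ⊕ ((-3 ⊗ -5) ⊗ (7 ⊕ -5))) gives -13.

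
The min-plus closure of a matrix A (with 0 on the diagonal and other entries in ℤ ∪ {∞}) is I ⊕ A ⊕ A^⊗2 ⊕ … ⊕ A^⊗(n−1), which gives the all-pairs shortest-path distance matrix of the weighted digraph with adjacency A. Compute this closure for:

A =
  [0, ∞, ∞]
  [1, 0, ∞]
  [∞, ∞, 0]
Closure =
  [0, ∞, ∞]
  [1, 0, ∞]
  [∞, ∞, 0]

This is the Floyd-Warshall all-pairs shortest-path computation. For each intermediate vertex k = 0, 1, …, 2, update dist[i][j] ← min(dist[i][j], dist[i][k] + dist[k][j]). The final matrix gives, for each (i, j), the minimum total weight of any directed path from i to j (possibly empty when i = j).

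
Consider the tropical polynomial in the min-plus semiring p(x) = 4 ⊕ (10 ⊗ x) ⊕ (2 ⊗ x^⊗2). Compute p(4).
p(4) = 4

A tropical monomial a ⊗ x^⊗i evaluates to a + i · x. Evaluating each term at x = 4:
  Term 0 contributes 4 + 0 · 4 = 4
  Term 1 contributes 10 + 1 · 4 = 14
  Term 2 contributes 2 + 2 · 4 = 10
p(4) = ⊕ of these = min[4, 14, 10] = 4.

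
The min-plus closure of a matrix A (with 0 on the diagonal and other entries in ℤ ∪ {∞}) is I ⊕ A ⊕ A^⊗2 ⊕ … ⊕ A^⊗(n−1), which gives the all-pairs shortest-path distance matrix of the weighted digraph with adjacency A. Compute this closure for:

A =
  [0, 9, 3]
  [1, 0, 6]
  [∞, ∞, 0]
Closure =
  [0, 9, 3]
  [1, 0, 4]
  [∞, ∞, 0]

This is the Floyd-Warshall all-pairs shortest-path computation. For each intermediate vertex k = 0, 1, …, 2, update dist[i][j] ← min(dist[i][j], dist[i][k] + dist[k][j]). The final matrix gives, for each (i, j), the minimum total weight of any directed path from i to j (possibly empty when i = j).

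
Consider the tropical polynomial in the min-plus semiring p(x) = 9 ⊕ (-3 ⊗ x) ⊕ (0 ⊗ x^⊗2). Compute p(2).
p(2) = -1

A tropical monomial a ⊗ x^⊗i evaluates to a + i · x. Evaluating each term at x = 2:
  Term 0 contributes 9 + 0 · 2 = 9
  Term 1 contributes -3 + 1 · 2 = -1
  Term 2 contributes 0 + 2 · 2 = 4
p(2) = ⊕ of these = min[9, -1, 4] = -1.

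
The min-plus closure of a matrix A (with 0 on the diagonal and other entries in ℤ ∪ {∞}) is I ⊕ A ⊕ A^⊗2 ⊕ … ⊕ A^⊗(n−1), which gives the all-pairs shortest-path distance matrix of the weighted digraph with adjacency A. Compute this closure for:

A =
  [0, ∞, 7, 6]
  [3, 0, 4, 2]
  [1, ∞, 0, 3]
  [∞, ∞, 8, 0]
Closure =
  [0, ∞, 7, 6]
  [3, 0, 4, 2]
  [1, ∞, 0, 3]
  [9, ∞, 8, 0]

This is the Floyd-Warshall all-pairs shortest-path computation. For each intermediate vertex k = 0, 1, …, 3, update dist[i][j] ← min(dist[i][j], dist[i][k] + dist[k][j]). The final matrix gives, for each (i, j), the minimum total weight of any directed path from i to j (possibly empty when i = j).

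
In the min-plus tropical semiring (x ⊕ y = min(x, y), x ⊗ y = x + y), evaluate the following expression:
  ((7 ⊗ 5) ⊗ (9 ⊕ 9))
((7 ⊗ 5) ⊗ (9 ⊕ 9)) = 21

Expand innermost to outermost. Recall ⊕ takes the minimum of its arguments and ⊗ takes their sum. Working out the expression ((7 ⊗ 5) ⊗ (9 ⊕ 9)) gives 21.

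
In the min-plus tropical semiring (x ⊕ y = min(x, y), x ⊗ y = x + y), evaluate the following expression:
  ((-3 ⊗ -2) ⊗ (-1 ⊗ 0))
((-3 ⊗ -2) ⊗ (-1 ⊗ 0)) = -6

Expand innermost to outermost. Recall ⊕ takes the minimum of its arguments and ⊗ takes their sum. Working out the expression ((-3 ⊗ -2) ⊗ (-1 ⊗ 0)) gives -6.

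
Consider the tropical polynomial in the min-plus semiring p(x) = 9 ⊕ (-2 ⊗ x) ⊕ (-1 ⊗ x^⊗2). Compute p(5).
p(5) = 3

A tropical monomial a ⊗ x^⊗i evaluates to a + i · x. Evaluating each term at x = 5:
  Term 0 contributes 9 + 0 · 5 = 9
  Term 1 contributes -2 + 1 · 5 = 3
  Term 2 contributes -1 + 2 · 5 = 9
p(5) = ⊕ of these = min[9, 3, 9] = 3.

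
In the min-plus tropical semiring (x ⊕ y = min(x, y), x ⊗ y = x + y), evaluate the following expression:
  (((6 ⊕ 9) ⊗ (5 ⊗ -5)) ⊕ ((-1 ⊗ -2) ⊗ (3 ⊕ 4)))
(((6 ⊕ 9) ⊗ (5 ⊗ -5)) ⊕ ((-1 ⊗ -2) ⊗ (3 ⊕ 4))) = 0

Expand innermost to outermost. Recall ⊕ takes the minimum of its arguments and ⊗ takes their sum. Working out the expression (((6 ⊕ 9) ⊗ (5 ⊗ -5)) ⊕ ((-1 ⊗ -2) ⊗ (3 ⊕ 4))) gives 0.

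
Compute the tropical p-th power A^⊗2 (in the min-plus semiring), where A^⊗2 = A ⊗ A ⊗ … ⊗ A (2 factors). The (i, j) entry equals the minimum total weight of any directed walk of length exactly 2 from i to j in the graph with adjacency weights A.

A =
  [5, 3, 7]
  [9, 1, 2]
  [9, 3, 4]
A^⊗2 =
  [10, 4, 5]
  [10, 2, 3]
  [12, 4, 5]

Each entry (A^⊗2)_ij equals the minimum over all length-2 walks i = v_0 → v_1 → … → v_2 = j of Σ_t A[v_t][v_{t+1}]. For example, for (i, j) = (0, 2) we minimise over 3 possible intermediate vertex sequences; the minimum is 5, attained along the walk 0 → 1 → 2.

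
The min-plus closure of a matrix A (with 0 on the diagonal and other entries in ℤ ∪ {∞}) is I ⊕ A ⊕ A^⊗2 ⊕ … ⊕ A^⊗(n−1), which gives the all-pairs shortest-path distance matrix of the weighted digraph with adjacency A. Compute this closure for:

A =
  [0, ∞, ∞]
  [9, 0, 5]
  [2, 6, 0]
Closure =
  [0, ∞, ∞]
  [7, 0, 5]
  [2, 6, 0]

This is the Floyd-Warshall all-pairs shortest-path computation. For each intermediate vertex k = 0, 1, …, 2, update dist[i][j] ← min(dist[i][j], dist[i][k] + dist[k][j]). The final matrix gives, for each (i, j), the minimum total weight of any directed path from i to j (possibly empty when i = j).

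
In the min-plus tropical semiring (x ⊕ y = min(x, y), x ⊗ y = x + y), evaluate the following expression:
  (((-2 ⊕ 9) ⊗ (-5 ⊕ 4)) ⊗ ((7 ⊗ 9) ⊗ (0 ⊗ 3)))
(((-2 ⊕ 9) ⊗ (-5 ⊕ 4)) ⊗ ((7 ⊗ 9) ⊗ (0 ⊗ 3))) = 12

Expand innermost to outermost. Recall ⊕ takes the minimum of its arguments and ⊗ takes their sum. Working out the expression (((-2 ⊕ 9) ⊗ (-5 ⊕ 4)) ⊗ ((7 ⊗ 9) ⊗ (0 ⊗ 3))) gives 12.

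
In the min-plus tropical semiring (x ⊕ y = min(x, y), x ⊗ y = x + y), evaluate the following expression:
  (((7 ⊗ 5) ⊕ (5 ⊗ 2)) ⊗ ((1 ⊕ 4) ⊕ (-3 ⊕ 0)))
(((7 ⊗ 5) ⊕ (5 ⊗ 2)) ⊗ ((1 ⊕ 4) ⊕ (-3 ⊕ 0))) = 4

Expand innermost to outermost. Recall ⊕ takes the minimum of its arguments and ⊗ takes their sum. Working out the expression (((7 ⊗ 5) ⊕ (5 ⊗ 2)) ⊗ ((1 ⊕ 4) ⊕ (-3 ⊕ 0))) gives 4.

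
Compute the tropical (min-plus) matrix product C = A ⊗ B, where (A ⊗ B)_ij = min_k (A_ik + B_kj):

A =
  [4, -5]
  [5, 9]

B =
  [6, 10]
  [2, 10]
A ⊗ B =
  [-3, 5]
  [11, 15]

Apply the min-plus product entry-by-entry:
  C[0][0] = min over k of (A[0][0] + B[0][0] = 4 + 6 = 10, A[0][1] + B[1][0] = -5 + 2 = -3) = -3 (attained at k = 1)
  C[0][1] = min over k of (A[0][0] + B[0][1] = 4 + 10 = 14, A[0][1] + B[1][1] = -5 + 10 = 5) = 5 (attained at k = 1)
  C[1][0] = min over k of (A[1][0] + B[0][0] = 5 + 6 = 11, A[1][1] + B[1][0] = 9 + 2 = 11) = 11 (attained at k = 0)
  C[1][1] = min over k of (A[1][0] + B[0][1] = 5 + 10 = 15, A[1][1] + B[1][1] = 9 + 10 = 19) = 15 (attained at k = 0)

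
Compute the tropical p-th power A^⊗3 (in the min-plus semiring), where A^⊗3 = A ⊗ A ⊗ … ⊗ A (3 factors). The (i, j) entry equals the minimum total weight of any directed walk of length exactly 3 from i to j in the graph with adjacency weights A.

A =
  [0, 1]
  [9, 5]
A^⊗3 =
  [0, 1]
  [9, 10]

Each entry (A^⊗3)_ij equals the minimum over all length-3 walks i = v_0 → v_1 → … → v_3 = j of Σ_t A[v_t][v_{t+1}]. For example, for (i, j) = (0, 1) we minimise over 4 possible intermediate vertex sequences; the minimum is 1, attained along the walk 0 → 0 → 0 → 1.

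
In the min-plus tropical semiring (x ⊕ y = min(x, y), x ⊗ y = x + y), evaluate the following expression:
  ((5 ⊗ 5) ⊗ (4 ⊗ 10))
((5 ⊗ 5) ⊗ (4 ⊗ 10)) = 24

Expand innermost to outermost. Recall ⊕ takes the minimum of its arguments and ⊗ takes their sum. Working out the expression ((5 ⊗ 5) ⊗ (4 ⊗ 10)) gives 24.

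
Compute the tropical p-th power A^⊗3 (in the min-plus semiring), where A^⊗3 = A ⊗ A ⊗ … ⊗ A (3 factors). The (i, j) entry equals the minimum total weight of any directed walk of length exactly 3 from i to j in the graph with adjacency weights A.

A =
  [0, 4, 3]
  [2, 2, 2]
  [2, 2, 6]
A^⊗3 =
  [0, 4, 3]
  [2, 6, 5]
  [2, 6, 5]

Each entry (A^⊗3)_ij equals the minimum over all length-3 walks i = v_0 → v_1 → … → v_3 = j of Σ_t A[v_t][v_{t+1}]. For example, for (i, j) = (0, 2) we minimise over 9 possible intermediate vertex sequences; the minimum is 3, attained along the walk 0 → 0 → 0 → 2.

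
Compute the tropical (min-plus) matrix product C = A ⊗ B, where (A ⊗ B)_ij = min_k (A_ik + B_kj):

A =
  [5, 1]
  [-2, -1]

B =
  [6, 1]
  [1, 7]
A ⊗ B =
  [2, 6]
  [0, -1]

Apply the min-plus product entry-by-entry:
  C[0][0] = min over k of (A[0][0] + B[0][0] = 5 + 6 = 11, A[0][1] + B[1][0] = 1 + 1 = 2) = 2 (attained at k = 1)
  C[0][1] = min over k of (A[0][0] + B[0][1] = 5 + 1 = 6, A[0][1] + B[1][1] = 1 + 7 = 8) = 6 (attained at k = 0)
  C[1][0] = min over k of (A[1][0] + B[0][0] = -2 + 6 = 4, A[1][1] + B[1][0] = -1 + 1 = 0) = 0 (attained at k = 1)
  C[1][1] = min over k of (A[1][0] + B[0][1] = -2 + 1 = -1, A[1][1] + B[1][1] = -1 + 7 = 6) = -1 (attained at k = 0)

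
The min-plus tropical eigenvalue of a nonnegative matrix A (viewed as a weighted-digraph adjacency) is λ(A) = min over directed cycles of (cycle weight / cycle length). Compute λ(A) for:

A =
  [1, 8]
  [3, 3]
λ(A) = 1

Enumerate directed cycles and compute their means (weight / length). Sample:
  cycle 0 → 0: weight = 1, length = 1, mean = 1/1 ≈ 1.000
  cycle 1 → 1: weight = 3, length = 1, mean = 3/1 ≈ 3.000
  cycle 0 → 1 → 0: weight = 11, length = 2, mean = 11/2 ≈ 5.500
  cycle 1 → 0 → 1: weight = 11, length = 2, mean = 11/2 ≈ 5.500
Minimum mean = 1.000, attained e.g. along the cycle 0 → 0 with weight 1 and length 1. So λ(A) = 1/1 = 1.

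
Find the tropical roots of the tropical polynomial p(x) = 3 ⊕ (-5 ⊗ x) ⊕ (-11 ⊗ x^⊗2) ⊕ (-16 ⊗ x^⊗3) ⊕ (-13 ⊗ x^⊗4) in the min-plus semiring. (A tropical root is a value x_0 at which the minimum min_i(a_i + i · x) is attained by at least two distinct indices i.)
Roots: {-3, 5, 6, 8}

Each tropical root is a break point of the lower envelope of the lines y = a_i + i · x (there are 5 lines, with slopes 0, 1, ..., 4). Only the lines that attain the minimum somewhere contribute to roots; other lines are dominated. Here the surviving (envelope) indices are i = 4, i = 3, i = 2, i = 1, i = 0.
Intersections between consecutive envelope lines give the roots: for adjacent envelope indices i < j the intersection is x = (a_i − a_j) / (j − i). Reading off the sorted break points: {-3, 5, 6, 8}.
Verification: at each break x_0, at least two indices attain the minimum of min_i(a_i + i · x_0).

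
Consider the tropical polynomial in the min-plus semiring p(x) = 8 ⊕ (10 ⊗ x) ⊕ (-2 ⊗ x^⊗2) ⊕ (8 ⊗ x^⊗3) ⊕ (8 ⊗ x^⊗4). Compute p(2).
p(2) = 2

A tropical monomial a ⊗ x^⊗i evaluates to a + i · x. Evaluating each term at x = 2:
  Term 0 contributes 8 + 0 · 2 = 8
  Term 1 contributes 10 + 1 · 2 = 12
  Term 2 contributes -2 + 2 · 2 = 2
  Term 3 contributes 8 + 3 · 2 = 14
  Term 4 contributes 8 + 4 · 2 = 16
p(2) = ⊕ of these = min[8, 12, 2, 14, 16] = 2.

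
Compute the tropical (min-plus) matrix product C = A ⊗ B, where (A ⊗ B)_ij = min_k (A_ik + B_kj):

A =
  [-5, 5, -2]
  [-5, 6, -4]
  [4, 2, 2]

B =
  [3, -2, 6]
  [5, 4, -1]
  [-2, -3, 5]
A ⊗ B =
  [-4, -7, 1]
  [-6, -7, 1]
  [0, -1, 1]

Apply the min-plus product entry-by-entry:
  C[0][0] = min over k of (A[0][0] + B[0][0] = -5 + 3 = -2, A[0][1] + B[1][0] = 5 + 5 = 10, A[0][2] + B[2][0] = -2 + -2 = -4) = -4 (attained at k = 2)
  C[0][1] = min over k of (A[0][0] + B[0][1] = -5 + -2 = -7, A[0][1] + B[1][1] = 5 + 4 = 9, A[0][2] + B[2][1] = -2 + -3 = -5) = -7 (attained at k = 0)
  C[0][2] = min over k of (A[0][0] + B[0][2] = -5 + 6 = 1, A[0][1] + B[1][2] = 5 + -1 = 4, A[0][2] + B[2][2] = -2 + 5 = 3) = 1 (attained at k = 0)
  C[1][0] = min over k of (A[1][0] + B[0][0] = -5 + 3 = -2, A[1][1] + B[1][0] = 6 + 5 = 11, A[1][2] + B[2][0] = -4 + -2 = -6) = -6 (attained at k = 2)
  C[1][1] = min over k of (A[1][0] + B[0][1] = -5 + -2 = -7, A[1][1] + B[1][1] = 6 + 4 = 10, A[1][2] + B[2][1] = -4 + -3 = -7) = -7 (attained at k = 0)
  C[1][2] = min over k of (A[1][0] + B[0][2] = -5 + 6 = 1, A[1][1] + B[1][2] = 6 + -1 = 5, A[1][2] + B[2][2] = -4 + 5 = 1) = 1 (attained at k = 0)
  C[2][0] = min over k of (A[2][0] + B[0][0] = 4 + 3 = 7, A[2][1] + B[1][0] = 2 + 5 = 7, A[2][2] + B[2][0] = 2 + -2 = 0) = 0 (attained at k = 2)
  C[2][1] = min over k of (A[2][0] + B[0][1] = 4 + -2 = 2, A[2][1] + B[1][1] = 2 + 4 = 6, A[2][2] + B[2][1] = 2 + -3 = -1) = -1 (attained at k = 2)
  C[2][2] = min over k of (A[2][0] + B[0][2] = 4 + 6 = 10, A[2][1] + B[1][2] = 2 + -1 = 1, A[2][2] + B[2][2] = 2 + 5 = 7) = 1 (attained at k = 1)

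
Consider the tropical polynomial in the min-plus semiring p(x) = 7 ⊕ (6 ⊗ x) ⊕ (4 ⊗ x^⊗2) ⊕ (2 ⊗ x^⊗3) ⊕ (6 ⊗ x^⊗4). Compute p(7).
p(7) = 7

A tropical monomial a ⊗ x^⊗i evaluates to a + i · x. Evaluating each term at x = 7:
  Term 0 contributes 7 + 0 · 7 = 7
  Term 1 contributes 6 + 1 · 7 = 13
  Term 2 contributes 4 + 2 · 7 = 18
  Term 3 contributes 2 + 3 · 7 = 23
  Term 4 contributes 6 + 4 · 7 = 34
p(7) = ⊕ of these = min[7, 13, 18, 23, 34] = 7.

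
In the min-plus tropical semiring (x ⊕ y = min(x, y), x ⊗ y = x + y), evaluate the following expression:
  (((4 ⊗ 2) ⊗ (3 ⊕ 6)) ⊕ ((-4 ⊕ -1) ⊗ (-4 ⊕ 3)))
(((4 ⊗ 2) ⊗ (3 ⊕ 6)) ⊕ ((-4 ⊕ -1) ⊗ (-4 ⊕ 3))) = -8

Expand innermost to outermost. Recall ⊕ takes the minimum of its arguments and ⊗ takes their sum. Working out the expression (((4 ⊗ 2) ⊗ (3 ⊕ 6)) ⊕ ((-4 ⊕ -1) ⊗ (-4 ⊕ 3))) gives -8.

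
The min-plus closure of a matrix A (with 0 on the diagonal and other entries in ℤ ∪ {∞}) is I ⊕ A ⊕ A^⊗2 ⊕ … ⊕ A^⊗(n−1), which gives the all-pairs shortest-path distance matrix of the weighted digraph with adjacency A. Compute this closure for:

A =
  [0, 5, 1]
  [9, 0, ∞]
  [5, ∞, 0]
Closure =
  [0, 5, 1]
  [9, 0, 10]
  [5, 10, 0]

This is the Floyd-Warshall all-pairs shortest-path computation. For each intermediate vertex k = 0, 1, …, 2, update dist[i][j] ← min(dist[i][j], dist[i][k] + dist[k][j]). The final matrix gives, for each (i, j), the minimum total weight of any directed path from i to j (possibly empty when i = j).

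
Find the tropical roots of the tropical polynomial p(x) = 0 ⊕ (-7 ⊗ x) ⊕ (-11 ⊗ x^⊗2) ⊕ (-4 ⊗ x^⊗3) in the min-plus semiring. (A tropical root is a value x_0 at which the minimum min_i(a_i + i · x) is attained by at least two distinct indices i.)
Roots: {-7, 4, 7}

Each tropical root is a break point of the lower envelope of the lines y = a_i + i · x (there are 4 lines, with slopes 0, 1, ..., 3). Only the lines that attain the minimum somewhere contribute to roots; other lines are dominated. Here the surviving (envelope) indices are i = 3, i = 2, i = 1, i = 0.
Intersections between consecutive envelope lines give the roots: for adjacent envelope indices i < j the intersection is x = (a_i − a_j) / (j − i). Reading off the sorted break points: {-7, 4, 7}.
Verification: at each break x_0, at least two indices attain the minimum of min_i(a_i + i · x_0).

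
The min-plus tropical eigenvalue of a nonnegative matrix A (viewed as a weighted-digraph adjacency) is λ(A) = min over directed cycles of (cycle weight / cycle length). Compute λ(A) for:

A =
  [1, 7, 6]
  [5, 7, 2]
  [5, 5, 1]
λ(A) = 1

Enumerate directed cycles and compute their means (weight / length). Sample:
  cycle 0 → 0: weight = 1, length = 1, mean = 1/1 ≈ 1.000
  cycle 1 → 1: weight = 7, length = 1, mean = 7/1 ≈ 7.000
  cycle 2 → 2: weight = 1, length = 1, mean = 1/1 ≈ 1.000
  cycle 0 → 1 → 0: weight = 12, length = 2, mean = 12/2 ≈ 6.000
  cycle 0 → 2 → 0: weight = 11, length = 2, mean = 11/2 ≈ 5.500
  cycle 1 → 0 → 1: weight = 12, length = 2, mean = 12/2 ≈ 6.000
Minimum mean = 1.000, attained e.g. along the cycle 0 → 0 with weight 1 and length 1. So λ(A) = 1/1 = 1.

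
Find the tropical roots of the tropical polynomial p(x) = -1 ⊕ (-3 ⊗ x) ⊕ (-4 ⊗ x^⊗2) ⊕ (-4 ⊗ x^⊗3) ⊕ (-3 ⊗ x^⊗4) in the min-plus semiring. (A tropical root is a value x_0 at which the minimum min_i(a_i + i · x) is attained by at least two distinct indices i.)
Roots: {-1, 0, 1, 2}

Each tropical root is a break point of the lower envelope of the lines y = a_i + i · x (there are 5 lines, with slopes 0, 1, ..., 4). Only the lines that attain the minimum somewhere contribute to roots; other lines are dominated. Here the surviving (envelope) indices are i = 4, i = 3, i = 2, i = 1, i = 0.
Intersections between consecutive envelope lines give the roots: for adjacent envelope indices i < j the intersection is x = (a_i − a_j) / (j − i). Reading off the sorted break points: {-1, 0, 1, 2}.
Verification: at each break x_0, at least two indices attain the minimum of min_i(a_i + i · x_0).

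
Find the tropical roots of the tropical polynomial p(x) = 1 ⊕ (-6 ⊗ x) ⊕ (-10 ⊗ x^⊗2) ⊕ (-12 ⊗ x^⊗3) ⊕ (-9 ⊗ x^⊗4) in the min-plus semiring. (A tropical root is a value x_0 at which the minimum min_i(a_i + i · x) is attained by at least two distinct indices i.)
Roots: {-3, 2, 4, 7}

Each tropical root is a break point of the lower envelope of the lines y = a_i + i · x (there are 5 lines, with slopes 0, 1, ..., 4). Only the lines that attain the minimum somewhere contribute to roots; other lines are dominated. Here the surviving (envelope) indices are i = 4, i = 3, i = 2, i = 1, i = 0.
Intersections between consecutive envelope lines give the roots: for adjacent envelope indices i < j the intersection is x = (a_i − a_j) / (j − i). Reading off the sorted break points: {-3, 2, 4, 7}.
Verification: at each break x_0, at least two indices attain the minimum of min_i(a_i + i · x_0).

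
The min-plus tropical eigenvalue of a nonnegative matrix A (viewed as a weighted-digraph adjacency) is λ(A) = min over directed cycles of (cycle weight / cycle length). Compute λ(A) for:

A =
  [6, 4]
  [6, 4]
λ(A) = 4

Enumerate directed cycles and compute their means (weight / length). Sample:
  cycle 0 → 0: weight = 6, length = 1, mean = 6/1 ≈ 6.000
  cycle 1 → 1: weight = 4, length = 1, mean = 4/1 ≈ 4.000
  cycle 0 → 1 → 0: weight = 10, length = 2, mean = 10/2 ≈ 5.000
  cycle 1 → 0 → 1: weight = 10, length = 2, mean = 10/2 ≈ 5.000
Minimum mean = 4.000, attained e.g. along the cycle 1 → 1 with weight 4 and length 1. So λ(A) = 4/1 = 4.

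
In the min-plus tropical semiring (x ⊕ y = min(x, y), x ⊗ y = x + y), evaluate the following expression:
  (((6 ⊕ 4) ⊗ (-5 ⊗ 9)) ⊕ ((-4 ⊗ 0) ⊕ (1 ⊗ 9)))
(((6 ⊕ 4) ⊗ (-5 ⊗ 9)) ⊕ ((-4 ⊗ 0) ⊕ (1 ⊗ 9))) = -4

Expand innermost to outermost. Recall ⊕ takes the minimum of its arguments and ⊗ takes their sum. Working out the expression (((6 ⊕ 4) ⊗ (-5 ⊗ 9)) ⊕ ((-4 ⊗ 0) ⊕ (1 ⊗ 9))) gives -4.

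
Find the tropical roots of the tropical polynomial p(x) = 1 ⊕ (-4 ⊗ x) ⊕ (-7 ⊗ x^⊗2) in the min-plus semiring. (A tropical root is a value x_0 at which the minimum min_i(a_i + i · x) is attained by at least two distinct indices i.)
Roots: {3, 5}

Each tropical root is a break point of the lower envelope of the lines y = a_i + i · x (there are 3 lines, with slopes 0, 1, ..., 2). Only the lines that attain the minimum somewhere contribute to roots; other lines are dominated. Here the surviving (envelope) indices are i = 2, i = 1, i = 0.
Intersections between consecutive envelope lines give the roots: for adjacent envelope indices i < j the intersection is x = (a_i − a_j) / (j − i). Reading off the sorted break points: {3, 5}.
Verification: at each break x_0, at least two indices attain the minimum of min_i(a_i + i · x_0).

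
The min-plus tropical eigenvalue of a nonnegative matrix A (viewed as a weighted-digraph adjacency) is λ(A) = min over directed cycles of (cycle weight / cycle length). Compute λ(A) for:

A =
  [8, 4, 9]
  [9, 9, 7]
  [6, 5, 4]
λ(A) = 4

Enumerate directed cycles and compute their means (weight / length). Sample:
  cycle 0 → 0: weight = 8, length = 1, mean = 8/1 ≈ 8.000
  cycle 1 → 1: weight = 9, length = 1, mean = 9/1 ≈ 9.000
  cycle 2 → 2: weight = 4, length = 1, mean = 4/1 ≈ 4.000
  cycle 0 → 1 → 0: weight = 13, length = 2, mean = 13/2 ≈ 6.500
  cycle 0 → 2 → 0: weight = 15, length = 2, mean = 15/2 ≈ 7.500
  cycle 1 → 0 → 1: weight = 13, length = 2, mean = 13/2 ≈ 6.500
Minimum mean = 4.000, attained e.g. along the cycle 2 → 2 with weight 4 and length 1. So λ(A) = 4/1 = 4.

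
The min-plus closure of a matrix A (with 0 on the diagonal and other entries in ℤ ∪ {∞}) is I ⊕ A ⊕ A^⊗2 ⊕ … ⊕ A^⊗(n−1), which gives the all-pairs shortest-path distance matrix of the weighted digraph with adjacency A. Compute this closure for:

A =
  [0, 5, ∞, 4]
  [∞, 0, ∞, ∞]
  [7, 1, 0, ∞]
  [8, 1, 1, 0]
Closure =
  [0, 5, 5, 4]
  [∞, 0, ∞, ∞]
  [7, 1, 0, 11]
  [8, 1, 1, 0]

This is the Floyd-Warshall all-pairs shortest-path computation. For each intermediate vertex k = 0, 1, …, 3, update dist[i][j] ← min(dist[i][j], dist[i][k] + dist[k][j]). The final matrix gives, for each (i, j), the minimum total weight of any directed path from i to j (possibly empty when i = j).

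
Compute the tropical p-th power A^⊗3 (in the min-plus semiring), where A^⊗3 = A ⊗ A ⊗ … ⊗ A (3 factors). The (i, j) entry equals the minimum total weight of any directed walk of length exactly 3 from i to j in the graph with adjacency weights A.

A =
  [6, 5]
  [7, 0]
A^⊗3 =
  [12, 5]
  [7, 0]

Each entry (A^⊗3)_ij equals the minimum over all length-3 walks i = v_0 → v_1 → … → v_3 = j of Σ_t A[v_t][v_{t+1}]. For example, for (i, j) = (0, 1) we minimise over 4 possible intermediate vertex sequences; the minimum is 5, attained along the walk 0 → 1 → 1 → 1.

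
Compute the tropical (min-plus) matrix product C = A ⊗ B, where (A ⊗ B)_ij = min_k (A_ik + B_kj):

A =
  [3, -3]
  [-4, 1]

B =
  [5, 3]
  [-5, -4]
A ⊗ B =
  [-8, -7]
  [-4, -3]

Apply the min-plus product entry-by-entry:
  C[0][0] = min over k of (A[0][0] + B[0][0] = 3 + 5 = 8, A[0][1] + B[1][0] = -3 + -5 = -8) = -8 (attained at k = 1)
  C[0][1] = min over k of (A[0][0] + B[0][1] = 3 + 3 = 6, A[0][1] + B[1][1] = -3 + -4 = -7) = -7 (attained at k = 1)
  C[1][0] = min over k of (A[1][0] + B[0][0] = -4 + 5 = 1, A[1][1] + B[1][0] = 1 + -5 = -4) = -4 (attained at k = 1)
  C[1][1] = min over k of (A[1][0] + B[0][1] = -4 + 3 = -1, A[1][1] + B[1][1] = 1 + -4 = -3) = -3 (attained at k = 1)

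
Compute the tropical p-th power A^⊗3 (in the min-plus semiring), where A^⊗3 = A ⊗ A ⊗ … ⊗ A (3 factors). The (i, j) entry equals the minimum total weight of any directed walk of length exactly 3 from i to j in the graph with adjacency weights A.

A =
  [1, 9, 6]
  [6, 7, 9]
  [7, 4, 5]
A^⊗3 =
  [3, 11, 8]
  [8, 16, 13]
  [9, 14, 14]

Each entry (A^⊗3)_ij equals the minimum over all length-3 walks i = v_0 → v_1 → … → v_3 = j of Σ_t A[v_t][v_{t+1}]. For example, for (i, j) = (0, 2) we minimise over 9 possible intermediate vertex sequences; the minimum is 8, attained along the walk 0 → 0 → 0 → 2.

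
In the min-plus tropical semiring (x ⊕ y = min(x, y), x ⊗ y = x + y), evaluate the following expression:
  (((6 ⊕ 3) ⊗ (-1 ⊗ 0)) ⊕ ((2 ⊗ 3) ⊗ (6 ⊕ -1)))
(((6 ⊕ 3) ⊗ (-1 ⊗ 0)) ⊕ ((2 ⊗ 3) ⊗ (6 ⊕ -1))) = 2

Expand innermost to outermost. Recall ⊕ takes the minimum of its arguments and ⊗ takes their sum. Working out the expression (((6 ⊕ 3) ⊗ (-1 ⊗ 0)) ⊕ ((2 ⊗ 3) ⊗ (6 ⊕ -1))) gives 2.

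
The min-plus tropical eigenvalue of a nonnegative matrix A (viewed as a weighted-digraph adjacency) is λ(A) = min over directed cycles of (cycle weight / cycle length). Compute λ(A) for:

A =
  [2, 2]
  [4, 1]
λ(A) = 1

Enumerate directed cycles and compute their means (weight / length). Sample:
  cycle 0 → 0: weight = 2, length = 1, mean = 2/1 ≈ 2.000
  cycle 1 → 1: weight = 1, length = 1, mean = 1/1 ≈ 1.000
  cycle 0 → 1 → 0: weight = 6, length = 2, mean = 6/2 ≈ 3.000
  cycle 1 → 0 → 1: weight = 6, length = 2, mean = 6/2 ≈ 3.000
Minimum mean = 1.000, attained e.g. along the cycle 1 → 1 with weight 1 and length 1. So λ(A) = 1/1 = 1.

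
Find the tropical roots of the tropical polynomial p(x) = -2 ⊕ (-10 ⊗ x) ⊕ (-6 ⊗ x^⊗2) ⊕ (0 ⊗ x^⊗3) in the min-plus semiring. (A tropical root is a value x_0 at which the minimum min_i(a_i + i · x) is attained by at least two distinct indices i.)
Roots: {-6, -4, 8}

Each tropical root is a break point of the lower envelope of the lines y = a_i + i · x (there are 4 lines, with slopes 0, 1, ..., 3). Only the lines that attain the minimum somewhere contribute to roots; other lines are dominated. Here the surviving (envelope) indices are i = 3, i = 2, i = 1, i = 0.
Intersections between consecutive envelope lines give the roots: for adjacent envelope indices i < j the intersection is x = (a_i − a_j) / (j − i). Reading off the sorted break points: {-6, -4, 8}.
Verification: at each break x_0, at least two indices attain the minimum of min_i(a_i + i · x_0).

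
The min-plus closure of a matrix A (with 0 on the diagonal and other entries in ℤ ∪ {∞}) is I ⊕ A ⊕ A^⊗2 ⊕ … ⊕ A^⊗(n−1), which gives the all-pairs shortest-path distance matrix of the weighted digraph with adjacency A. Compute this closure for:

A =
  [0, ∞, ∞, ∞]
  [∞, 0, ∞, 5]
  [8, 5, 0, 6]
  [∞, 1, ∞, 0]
Closure =
  [0, ∞, ∞, ∞]
  [∞, 0, ∞, 5]
  [8, 5, 0, 6]
  [∞, 1, ∞, 0]

This is the Floyd-Warshall all-pairs shortest-path computation. For each intermediate vertex k = 0, 1, …, 3, update dist[i][j] ← min(dist[i][j], dist[i][k] + dist[k][j]). The final matrix gives, for each (i, j), the minimum total weight of any directed path from i to j (possibly empty when i = j).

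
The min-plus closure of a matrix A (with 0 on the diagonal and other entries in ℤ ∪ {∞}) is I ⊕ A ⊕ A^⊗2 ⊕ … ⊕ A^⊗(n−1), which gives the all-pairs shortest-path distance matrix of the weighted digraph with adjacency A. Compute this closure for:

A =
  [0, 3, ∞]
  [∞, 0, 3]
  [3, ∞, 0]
Closure =
  [0, 3, 6]
  [6, 0, 3]
  [3, 6, 0]

This is the Floyd-Warshall all-pairs shortest-path computation. For each intermediate vertex k = 0, 1, …, 2, update dist[i][j] ← min(dist[i][j], dist[i][k] + dist[k][j]). The final matrix gives, for each (i, j), the minimum total weight of any directed path from i to j (possibly empty when i = j).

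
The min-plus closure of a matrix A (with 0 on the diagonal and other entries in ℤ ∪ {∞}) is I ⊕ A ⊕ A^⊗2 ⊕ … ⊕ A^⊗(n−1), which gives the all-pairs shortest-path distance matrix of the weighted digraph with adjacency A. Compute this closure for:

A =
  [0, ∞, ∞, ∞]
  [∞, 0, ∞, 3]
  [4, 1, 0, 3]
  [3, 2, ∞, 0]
Closure =
  [0, ∞, ∞, ∞]
  [6, 0, ∞, 3]
  [4, 1, 0, 3]
  [3, 2, ∞, 0]

This is the Floyd-Warshall all-pairs shortest-path computation. For each intermediate vertex k = 0, 1, …, 3, update dist[i][j] ← min(dist[i][j], dist[i][k] + dist[k][j]). The final matrix gives, for each (i, j), the minimum total weight of any directed path from i to j (possibly empty when i = j).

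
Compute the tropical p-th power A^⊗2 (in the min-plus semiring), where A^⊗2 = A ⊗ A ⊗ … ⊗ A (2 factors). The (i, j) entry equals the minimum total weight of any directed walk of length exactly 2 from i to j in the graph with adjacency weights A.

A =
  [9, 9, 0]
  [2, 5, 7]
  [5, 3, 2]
A^⊗2 =
  [5, 3, 2]
  [7, 10, 2]
  [5, 5, 4]

Each entry (A^⊗2)_ij equals the minimum over all length-2 walks i = v_0 → v_1 → … → v_2 = j of Σ_t A[v_t][v_{t+1}]. For example, for (i, j) = (0, 2) we minimise over 3 possible intermediate vertex sequences; the minimum is 2, attained along the walk 0 → 2 → 2.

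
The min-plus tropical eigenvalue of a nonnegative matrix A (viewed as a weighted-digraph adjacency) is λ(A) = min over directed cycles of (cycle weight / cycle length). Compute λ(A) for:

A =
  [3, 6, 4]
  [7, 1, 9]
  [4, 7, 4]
λ(A) = 1

Enumerate directed cycles and compute their means (weight / length). Sample:
  cycle 0 → 0: weight = 3, length = 1, mean = 3/1 ≈ 3.000
  cycle 1 → 1: weight = 1, length = 1, mean = 1/1 ≈ 1.000
  cycle 2 → 2: weight = 4, length = 1, mean = 4/1 ≈ 4.000
  cycle 0 → 1 → 0: weight = 13, length = 2, mean = 13/2 ≈ 6.500
  cycle 0 → 2 → 0: weight = 8, length = 2, mean = 8/2 ≈ 4.000
  cycle 1 → 0 → 1: weight = 13, length = 2, mean = 13/2 ≈ 6.500
Minimum mean = 1.000, attained e.g. along the cycle 1 → 1 with weight 1 and length 1. So λ(A) = 1/1 = 1.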